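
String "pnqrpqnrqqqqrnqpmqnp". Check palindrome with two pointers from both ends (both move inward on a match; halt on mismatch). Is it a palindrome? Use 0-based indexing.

not a palindrome (mismatch at 3,16)

l=0 r=19: 'p'=='p', l++,r--
l=1 r=18: 'n'=='n', l++,r--
l=2 r=17: 'q'=='q', l++,r--
l=3 r=16: 'r'!='m', stop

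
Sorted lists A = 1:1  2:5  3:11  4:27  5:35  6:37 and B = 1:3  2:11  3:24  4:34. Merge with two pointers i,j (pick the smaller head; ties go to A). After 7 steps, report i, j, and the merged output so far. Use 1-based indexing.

i=5, j=4, merged so far=[1, 3, 5, 11, 11, 24, 27]

[i=1,j=1] A[i]=1<=B[j]=3 take 1 → i++
[i=2,j=1] A[i]=5>B[j]=3 take 3 → j++
[i=2,j=2] A[i]=5<=B[j]=11 take 5 → i++
[i=3,j=2] A[i]=11<=B[j]=11 take 11 → i++
[i=4,j=2] A[i]=27>B[j]=11 take 11 → j++
[i=4,j=3] A[i]=27>B[j]=24 take 24 → j++
[i=4,j=4] A[i]=27<=B[j]=34 take 27 → i++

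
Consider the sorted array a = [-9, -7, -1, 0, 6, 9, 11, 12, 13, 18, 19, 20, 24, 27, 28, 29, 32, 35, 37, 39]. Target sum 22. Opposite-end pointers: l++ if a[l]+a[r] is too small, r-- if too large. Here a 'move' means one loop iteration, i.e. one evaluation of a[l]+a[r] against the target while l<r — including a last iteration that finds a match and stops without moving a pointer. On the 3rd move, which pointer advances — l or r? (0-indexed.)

l=0 r=19: -9+39=30 >22, r--
l=0 r=18: -9+37=28 >22, r--
l=0 r=17: -9+35=26 >22, r--

r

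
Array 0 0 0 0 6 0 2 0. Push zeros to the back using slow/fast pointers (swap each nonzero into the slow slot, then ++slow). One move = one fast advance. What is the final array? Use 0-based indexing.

(s=0,f=0) a[fast]=0 → fast++
(s=0,f=1) a[fast]=0 → fast++
(s=0,f=2) a[fast]=0 → fast++
(s=0,f=3) a[fast]=0 → fast++
(s=0,f=4) a[fast]=6≠0 swap→a[0]=6 → slow++,fast++
(s=1,f=5) a[fast]=0 → fast++
(s=1,f=6) a[fast]=2≠0 swap→a[1]=2 → slow++,fast++
(s=2,f=7) a[fast]=0 → fast++

[6, 2, 0, 0, 0, 0, 0, 0]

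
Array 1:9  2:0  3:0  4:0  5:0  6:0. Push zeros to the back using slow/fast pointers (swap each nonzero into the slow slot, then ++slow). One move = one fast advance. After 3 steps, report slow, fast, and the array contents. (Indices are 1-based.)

slow=2, fast=4, a=[9, 0, 0, 0, 0, 0]

slow=1 fast=1: a[fast]=9≠0 swap→a[1]=9, slow++,fast++
slow=2 fast=2: a[fast]=0, fast++
slow=2 fast=3: a[fast]=0, fast++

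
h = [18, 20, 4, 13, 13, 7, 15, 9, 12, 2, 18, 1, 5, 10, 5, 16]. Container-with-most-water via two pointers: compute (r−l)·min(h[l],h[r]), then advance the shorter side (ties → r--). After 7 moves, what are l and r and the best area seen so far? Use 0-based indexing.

l=0, r=8, best area=240

[0,15] min(18,16)*15=240 best=240 * → r--
[0,14] min(18,5)*14=70 best=240 → r--
[0,13] min(18,10)*13=130 best=240 → r--
[0,12] min(18,5)*12=60 best=240 → r--
[0,11] min(18,1)*11=11 best=240 → r--
[0,10] min(18,18)*10=180 best=240 → r--
[0,9] min(18,2)*9=18 best=240 → r--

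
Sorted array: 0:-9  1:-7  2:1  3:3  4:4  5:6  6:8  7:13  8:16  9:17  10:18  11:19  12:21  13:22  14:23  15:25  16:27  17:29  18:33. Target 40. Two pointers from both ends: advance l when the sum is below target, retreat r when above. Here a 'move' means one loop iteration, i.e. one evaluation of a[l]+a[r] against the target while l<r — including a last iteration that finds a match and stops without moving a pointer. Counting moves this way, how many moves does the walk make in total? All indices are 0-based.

10 moves

[0,18] -9+33=24 <40 → l++
[1,18] -7+33=26 <40 → l++
[2,18] 1+33=34 <40 → l++
[3,18] 3+33=36 <40 → l++
[4,18] 4+33=37 <40 → l++
[5,18] 6+33=39 <40 → l++
[6,18] 8+33=41 >40 → r--
[6,17] 8+29=37 <40 → l++
[7,17] 13+29=42 >40 → r--
[7,16] 13+27=40 → found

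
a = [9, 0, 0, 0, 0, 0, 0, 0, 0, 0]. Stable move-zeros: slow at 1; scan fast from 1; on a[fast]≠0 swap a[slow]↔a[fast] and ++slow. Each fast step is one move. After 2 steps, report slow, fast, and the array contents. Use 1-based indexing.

slow=2, fast=3, a=[9, 0, 0, 0, 0, 0, 0, 0, 0, 0]

slow=1 fast=1: a[fast]=9≠0 swap→a[1]=9, slow++,fast++
slow=2 fast=2: a[fast]=0, fast++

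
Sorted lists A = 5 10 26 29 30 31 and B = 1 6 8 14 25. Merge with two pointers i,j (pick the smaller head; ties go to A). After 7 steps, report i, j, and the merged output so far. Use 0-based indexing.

i=2, j=5, merged so far=[1, 5, 6, 8, 10, 14, 25]

[i=0,j=0] A[i]=5>B[j]=1 take 1 → j++
[i=0,j=1] A[i]=5<=B[j]=6 take 5 → i++
[i=1,j=1] A[i]=10>B[j]=6 take 6 → j++
[i=1,j=2] A[i]=10>B[j]=8 take 8 → j++
[i=1,j=3] A[i]=10<=B[j]=14 take 10 → i++
[i=2,j=3] A[i]=26>B[j]=14 take 14 → j++
[i=2,j=4] A[i]=26>B[j]=25 take 25 → j++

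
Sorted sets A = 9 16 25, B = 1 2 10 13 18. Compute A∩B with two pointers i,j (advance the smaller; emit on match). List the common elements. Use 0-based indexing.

intersection = []

[i=0,j=0] 9>1 → j++
[i=0,j=1] 9>2 → j++
[i=0,j=2] 9<10 → i++
[i=1,j=2] 16>10 → j++
[i=1,j=3] 16>13 → j++
[i=1,j=4] 16<18 → i++
[i=2,j=4] 25>18 → j++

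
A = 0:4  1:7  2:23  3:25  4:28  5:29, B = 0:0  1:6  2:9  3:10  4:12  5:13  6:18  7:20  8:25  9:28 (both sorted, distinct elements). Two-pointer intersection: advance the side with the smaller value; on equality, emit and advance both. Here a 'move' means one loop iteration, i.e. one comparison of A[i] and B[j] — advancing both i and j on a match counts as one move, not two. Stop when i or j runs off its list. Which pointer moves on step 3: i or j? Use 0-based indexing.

[i=0,j=0] 4>0 → j++
[i=0,j=1] 4<6 → i++
[i=1,j=1] 7>6 → j++

j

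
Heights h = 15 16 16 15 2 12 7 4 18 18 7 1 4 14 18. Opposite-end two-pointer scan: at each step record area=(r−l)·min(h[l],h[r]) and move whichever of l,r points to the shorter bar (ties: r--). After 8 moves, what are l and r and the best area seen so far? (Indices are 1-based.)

l=9, r=15, best area=210

l=1 r=15: min(15,18)*14=210 best=210 *, l++
l=2 r=15: min(16,18)*13=208 best=210, l++
l=3 r=15: min(16,18)*12=192 best=210, l++
l=4 r=15: min(15,18)*11=165 best=210, l++
l=5 r=15: min(2,18)*10=20 best=210, l++
l=6 r=15: min(12,18)*9=108 best=210, l++
l=7 r=15: min(7,18)*8=56 best=210, l++
l=8 r=15: min(4,18)*7=28 best=210, l++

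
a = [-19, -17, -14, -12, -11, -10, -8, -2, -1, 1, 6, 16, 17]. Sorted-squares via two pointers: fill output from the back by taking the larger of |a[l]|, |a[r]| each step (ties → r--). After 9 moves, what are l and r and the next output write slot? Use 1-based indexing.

l=8, r=11, next write slot=4

l=1 r=13: |-19|>|17| out[13]=361, l++
l=2 r=13: |-17|<=|17| out[12]=289, r--
l=2 r=12: |-17|>|16| out[11]=289, l++
l=3 r=12: |-14|<=|16| out[10]=256, r--
l=3 r=11: |-14|>|6| out[9]=196, l++
l=4 r=11: |-12|>|6| out[8]=144, l++
l=5 r=11: |-11|>|6| out[7]=121, l++
l=6 r=11: |-10|>|6| out[6]=100, l++
l=7 r=11: |-8|>|6| out[5]=64, l++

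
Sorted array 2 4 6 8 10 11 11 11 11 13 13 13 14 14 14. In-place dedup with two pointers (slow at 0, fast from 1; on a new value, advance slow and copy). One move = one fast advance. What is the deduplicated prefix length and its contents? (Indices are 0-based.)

length 8; prefix = [2, 4, 6, 8, 10, 11, 13, 14]

(s=0,f=1) a[fast]=4≠a[slow]=2 write a[1]=4 → slow++,fast++
(s=1,f=2) a[fast]=6≠a[slow]=4 write a[2]=6 → slow++,fast++
(s=2,f=3) a[fast]=8≠a[slow]=6 write a[3]=8 → slow++,fast++
(s=3,f=4) a[fast]=10≠a[slow]=8 write a[4]=10 → slow++,fast++
(s=4,f=5) a[fast]=11≠a[slow]=10 write a[5]=11 → slow++,fast++
(s=5,f=6) a[fast]=11=a[slow] dup → fast++
(s=5,f=7) a[fast]=11=a[slow] dup → fast++
(s=5,f=8) a[fast]=11=a[slow] dup → fast++
(s=5,f=9) a[fast]=13≠a[slow]=11 write a[6]=13 → slow++,fast++
(s=6,f=10) a[fast]=13=a[slow] dup → fast++
(s=6,f=11) a[fast]=13=a[slow] dup → fast++
(s=6,f=12) a[fast]=14≠a[slow]=13 write a[7]=14 → slow++,fast++
(s=7,f=13) a[fast]=14=a[slow] dup → fast++
(s=7,f=14) a[fast]=14=a[slow] dup → fast++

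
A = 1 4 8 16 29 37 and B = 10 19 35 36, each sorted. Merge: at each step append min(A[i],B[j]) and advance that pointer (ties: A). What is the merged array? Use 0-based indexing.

[1, 4, 8, 10, 16, 19, 29, 35, 36, 37]

i=0 j=0: A[i]=1<=B[j]=10 take 1, i++
i=1 j=0: A[i]=4<=B[j]=10 take 4, i++
i=2 j=0: A[i]=8<=B[j]=10 take 8, i++
i=3 j=0: A[i]=16>B[j]=10 take 10, j++
i=3 j=1: A[i]=16<=B[j]=19 take 16, i++
i=4 j=1: A[i]=29>B[j]=19 take 19, j++
i=4 j=2: A[i]=29<=B[j]=35 take 29, i++
i=5 j=2: A[i]=37>B[j]=35 take 35, j++
i=5 j=3: A[i]=37>B[j]=36 take 36, j++
i=5 j=4: B done, take A[i]=37, i++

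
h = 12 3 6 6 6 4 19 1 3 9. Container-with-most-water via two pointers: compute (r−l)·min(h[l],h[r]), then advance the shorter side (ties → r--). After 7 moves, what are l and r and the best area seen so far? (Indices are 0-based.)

[0,9] min(12,9)*9=81 best=81 * → r--
[0,8] min(12,3)*8=24 best=81 → r--
[0,7] min(12,1)*7=7 best=81 → r--
[0,6] min(12,19)*6=72 best=81 → l++
[1,6] min(3,19)*5=15 best=81 → l++
[2,6] min(6,19)*4=24 best=81 → l++
[3,6] min(6,19)*3=18 best=81 → l++

l=4, r=6, best area=81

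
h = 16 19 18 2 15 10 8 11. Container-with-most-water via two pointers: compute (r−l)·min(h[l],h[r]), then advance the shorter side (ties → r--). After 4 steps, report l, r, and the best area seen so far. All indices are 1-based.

[1,8] min(16,11)*7=77 best=77 * → r--
[1,7] min(16,8)*6=48 best=77 → r--
[1,6] min(16,10)*5=50 best=77 → r--
[1,5] min(16,15)*4=60 best=77 → r--

l=1, r=4, best area=77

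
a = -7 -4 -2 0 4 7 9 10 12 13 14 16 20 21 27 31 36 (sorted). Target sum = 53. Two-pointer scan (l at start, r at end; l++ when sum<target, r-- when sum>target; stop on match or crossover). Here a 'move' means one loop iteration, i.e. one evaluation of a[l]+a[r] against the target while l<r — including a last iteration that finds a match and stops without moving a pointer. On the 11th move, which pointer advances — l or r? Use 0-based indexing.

l

[0,16] -7+36=29 <53 → l++
[1,16] -4+36=32 <53 → l++
[2,16] -2+36=34 <53 → l++
[3,16] 0+36=36 <53 → l++
[4,16] 4+36=40 <53 → l++
[5,16] 7+36=43 <53 → l++
[6,16] 9+36=45 <53 → l++
[7,16] 10+36=46 <53 → l++
[8,16] 12+36=48 <53 → l++
[9,16] 13+36=49 <53 → l++
[10,16] 14+36=50 <53 → l++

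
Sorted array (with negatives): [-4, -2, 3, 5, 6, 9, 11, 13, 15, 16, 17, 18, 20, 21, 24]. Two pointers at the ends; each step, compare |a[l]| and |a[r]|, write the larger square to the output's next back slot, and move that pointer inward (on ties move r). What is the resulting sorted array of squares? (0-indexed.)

l=0 r=14: |-4|<=|24| out[14]=576, r--
l=0 r=13: |-4|<=|21| out[13]=441, r--
l=0 r=12: |-4|<=|20| out[12]=400, r--
l=0 r=11: |-4|<=|18| out[11]=324, r--
l=0 r=10: |-4|<=|17| out[10]=289, r--
l=0 r=9: |-4|<=|16| out[9]=256, r--
l=0 r=8: |-4|<=|15| out[8]=225, r--
l=0 r=7: |-4|<=|13| out[7]=169, r--
l=0 r=6: |-4|<=|11| out[6]=121, r--
l=0 r=5: |-4|<=|9| out[5]=81, r--
l=0 r=4: |-4|<=|6| out[4]=36, r--
l=0 r=3: |-4|<=|5| out[3]=25, r--
l=0 r=2: |-4|>|3| out[2]=16, l++
l=1 r=2: |-2|<=|3| out[1]=9, r--
l=1 r=1: |-2|<=|-2| out[0]=4, r--

[4, 9, 16, 25, 36, 81, 121, 169, 225, 256, 289, 324, 400, 441, 576]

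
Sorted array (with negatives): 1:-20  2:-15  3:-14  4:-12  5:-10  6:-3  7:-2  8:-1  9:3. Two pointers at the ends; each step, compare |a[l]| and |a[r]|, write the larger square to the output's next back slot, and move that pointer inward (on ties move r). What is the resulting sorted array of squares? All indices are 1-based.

l=1 r=9: |-20|>|3| out[9]=400, l++
l=2 r=9: |-15|>|3| out[8]=225, l++
l=3 r=9: |-14|>|3| out[7]=196, l++
l=4 r=9: |-12|>|3| out[6]=144, l++
l=5 r=9: |-10|>|3| out[5]=100, l++
l=6 r=9: |-3|<=|3| out[4]=9, r--
l=6 r=8: |-3|>|-1| out[3]=9, l++
l=7 r=8: |-2|>|-1| out[2]=4, l++
l=8 r=8: |-1|<=|-1| out[1]=1, r--

[1, 4, 9, 9, 100, 144, 196, 225, 400]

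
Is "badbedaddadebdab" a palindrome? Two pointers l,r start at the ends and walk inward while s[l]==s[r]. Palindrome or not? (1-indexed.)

palindrome

l=1 r=16: 'b'=='b', l++,r--
l=2 r=15: 'a'=='a', l++,r--
l=3 r=14: 'd'=='d', l++,r--
l=4 r=13: 'b'=='b', l++,r--
l=5 r=12: 'e'=='e', l++,r--
l=6 r=11: 'd'=='d', l++,r--
l=7 r=10: 'a'=='a', l++,r--
l=8 r=9: 'd'=='d', l++,r--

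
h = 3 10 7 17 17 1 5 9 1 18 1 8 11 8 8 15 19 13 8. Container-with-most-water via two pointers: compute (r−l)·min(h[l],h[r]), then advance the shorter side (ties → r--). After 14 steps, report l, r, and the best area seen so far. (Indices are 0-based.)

[0,18] min(3,8)*18=54 best=54 * → l++
[1,18] min(10,8)*17=136 best=136 * → r--
[1,17] min(10,13)*16=160 best=160 * → l++
[2,17] min(7,13)*15=105 best=160 → l++
[3,17] min(17,13)*14=182 best=182 * → r--
[3,16] min(17,19)*13=221 best=221 * → l++
[4,16] min(17,19)*12=204 best=221 → l++
[5,16] min(1,19)*11=11 best=221 → l++
[6,16] min(5,19)*10=50 best=221 → l++
[7,16] min(9,19)*9=81 best=221 → l++
[8,16] min(1,19)*8=8 best=221 → l++
[9,16] min(18,19)*7=126 best=221 → l++
[10,16] min(1,19)*6=6 best=221 → l++
[11,16] min(8,19)*5=40 best=221 → l++

l=12, r=16, best area=221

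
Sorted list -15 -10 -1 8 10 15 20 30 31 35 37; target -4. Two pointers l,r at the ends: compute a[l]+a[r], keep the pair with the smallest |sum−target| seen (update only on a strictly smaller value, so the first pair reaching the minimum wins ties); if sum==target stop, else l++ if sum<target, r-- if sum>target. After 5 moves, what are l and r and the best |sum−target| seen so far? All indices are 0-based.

[0,10] -15+37=22 d=26 * → r--
[0,9] -15+35=20 d=24 * → r--
[0,8] -15+31=16 d=20 * → r--
[0,7] -15+30=15 d=19 * → r--
[0,6] -15+20=5 d=9 * → r--

l=0, r=5, best |Δ|=9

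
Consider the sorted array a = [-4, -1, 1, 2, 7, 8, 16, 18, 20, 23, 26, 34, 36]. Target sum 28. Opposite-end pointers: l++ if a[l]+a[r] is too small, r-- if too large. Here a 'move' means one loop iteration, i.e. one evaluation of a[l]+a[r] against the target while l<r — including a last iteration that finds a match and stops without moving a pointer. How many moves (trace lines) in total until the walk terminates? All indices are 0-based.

6 moves

l=0 r=12: -4+36=32 >28, r--
l=0 r=11: -4+34=30 >28, r--
l=0 r=10: -4+26=22 <28, l++
l=1 r=10: -1+26=25 <28, l++
l=2 r=10: 1+26=27 <28, l++
l=3 r=10: 2+26=28, found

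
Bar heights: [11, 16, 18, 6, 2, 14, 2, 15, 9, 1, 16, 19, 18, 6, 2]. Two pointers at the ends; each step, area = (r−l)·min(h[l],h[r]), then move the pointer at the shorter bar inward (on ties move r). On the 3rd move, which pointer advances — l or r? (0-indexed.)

l

[0,14] min(11,2)*14=28 best=28 * → r--
[0,13] min(11,6)*13=78 best=78 * → r--
[0,12] min(11,18)*12=132 best=132 * → l++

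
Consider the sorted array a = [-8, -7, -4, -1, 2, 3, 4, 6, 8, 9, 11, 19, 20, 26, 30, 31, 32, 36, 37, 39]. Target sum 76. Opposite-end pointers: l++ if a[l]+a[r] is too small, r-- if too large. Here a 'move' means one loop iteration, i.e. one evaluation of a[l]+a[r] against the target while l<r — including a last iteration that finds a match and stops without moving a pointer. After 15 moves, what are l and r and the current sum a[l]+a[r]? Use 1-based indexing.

l=16, r=20, sum=70

l=1 r=20: -8+39=31 <76, l++
l=2 r=20: -7+39=32 <76, l++
l=3 r=20: -4+39=35 <76, l++
l=4 r=20: -1+39=38 <76, l++
l=5 r=20: 2+39=41 <76, l++
l=6 r=20: 3+39=42 <76, l++
l=7 r=20: 4+39=43 <76, l++
l=8 r=20: 6+39=45 <76, l++
l=9 r=20: 8+39=47 <76, l++
l=10 r=20: 9+39=48 <76, l++
l=11 r=20: 11+39=50 <76, l++
l=12 r=20: 19+39=58 <76, l++
l=13 r=20: 20+39=59 <76, l++
l=14 r=20: 26+39=65 <76, l++
l=15 r=20: 30+39=69 <76, l++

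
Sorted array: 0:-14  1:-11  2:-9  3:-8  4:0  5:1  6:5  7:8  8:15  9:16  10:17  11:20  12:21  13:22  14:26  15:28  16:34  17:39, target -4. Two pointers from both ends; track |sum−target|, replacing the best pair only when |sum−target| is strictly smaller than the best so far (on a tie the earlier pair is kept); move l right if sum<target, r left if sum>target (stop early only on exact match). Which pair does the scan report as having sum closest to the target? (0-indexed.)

pair (-9, 5) with sum -4 (|Δ|=0)

l=0 r=17: -14+39=25 d=29 *, r--
l=0 r=16: -14+34=20 d=24 *, r--
l=0 r=15: -14+28=14 d=18 *, r--
l=0 r=14: -14+26=12 d=16 *, r--
l=0 r=13: -14+22=8 d=12 *, r--
l=0 r=12: -14+21=7 d=11 *, r--
l=0 r=11: -14+20=6 d=10 *, r--
l=0 r=10: -14+17=3 d=7 *, r--
l=0 r=9: -14+16=2 d=6 *, r--
l=0 r=8: -14+15=1 d=5 *, r--
l=0 r=7: -14+8=-6 d=2 *, l++
l=1 r=7: -11+8=-3 d=1 *, r--
l=1 r=6: -11+5=-6 d=2, l++
l=2 r=6: -9+5=-4 d=0 *, stop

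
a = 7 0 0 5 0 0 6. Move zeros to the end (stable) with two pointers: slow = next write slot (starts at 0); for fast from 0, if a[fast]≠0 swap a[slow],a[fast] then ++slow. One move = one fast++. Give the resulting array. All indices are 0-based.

[7, 5, 6, 0, 0, 0, 0]

(s=0,f=0) a[fast]=7≠0 swap→a[0]=7 → slow++,fast++
(s=1,f=1) a[fast]=0 → fast++
(s=1,f=2) a[fast]=0 → fast++
(s=1,f=3) a[fast]=5≠0 swap→a[1]=5 → slow++,fast++
(s=2,f=4) a[fast]=0 → fast++
(s=2,f=5) a[fast]=0 → fast++
(s=2,f=6) a[fast]=6≠0 swap→a[2]=6 → slow++,fast++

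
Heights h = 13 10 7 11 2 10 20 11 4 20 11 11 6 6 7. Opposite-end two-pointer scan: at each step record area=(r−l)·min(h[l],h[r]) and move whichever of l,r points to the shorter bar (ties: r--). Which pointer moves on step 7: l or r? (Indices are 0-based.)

l

[0,14] min(13,7)*14=98 best=98 * → r--
[0,13] min(13,6)*13=78 best=98 → r--
[0,12] min(13,6)*12=72 best=98 → r--
[0,11] min(13,11)*11=121 best=121 * → r--
[0,10] min(13,11)*10=110 best=121 → r--
[0,9] min(13,20)*9=117 best=121 → l++
[1,9] min(10,20)*8=80 best=121 → l++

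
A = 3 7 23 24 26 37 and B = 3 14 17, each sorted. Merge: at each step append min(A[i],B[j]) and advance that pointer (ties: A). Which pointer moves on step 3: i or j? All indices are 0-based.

i=0 j=0: A[i]=3<=B[j]=3 take 3, i++
i=1 j=0: A[i]=7>B[j]=3 take 3, j++
i=1 j=1: A[i]=7<=B[j]=14 take 7, i++

i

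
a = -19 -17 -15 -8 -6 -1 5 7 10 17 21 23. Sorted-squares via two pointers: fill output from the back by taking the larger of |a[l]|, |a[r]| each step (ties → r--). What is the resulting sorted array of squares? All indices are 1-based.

[1, 25, 36, 49, 64, 100, 225, 289, 289, 361, 441, 529]

l=1 r=12: |-19|<=|23| out[12]=529, r--
l=1 r=11: |-19|<=|21| out[11]=441, r--
l=1 r=10: |-19|>|17| out[10]=361, l++
l=2 r=10: |-17|<=|17| out[9]=289, r--
l=2 r=9: |-17|>|10| out[8]=289, l++
l=3 r=9: |-15|>|10| out[7]=225, l++
l=4 r=9: |-8|<=|10| out[6]=100, r--
l=4 r=8: |-8|>|7| out[5]=64, l++
l=5 r=8: |-6|<=|7| out[4]=49, r--
l=5 r=7: |-6|>|5| out[3]=36, l++
l=6 r=7: |-1|<=|5| out[2]=25, r--
l=6 r=6: |-1|<=|-1| out[1]=1, r--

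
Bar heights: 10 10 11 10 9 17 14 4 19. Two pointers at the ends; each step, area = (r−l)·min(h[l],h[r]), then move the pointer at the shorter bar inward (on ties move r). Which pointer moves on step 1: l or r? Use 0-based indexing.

[0,8] min(10,19)*8=80 best=80 * → l++

l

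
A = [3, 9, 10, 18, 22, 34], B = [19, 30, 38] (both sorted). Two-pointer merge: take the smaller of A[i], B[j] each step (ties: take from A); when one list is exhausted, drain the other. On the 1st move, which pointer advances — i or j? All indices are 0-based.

i

i=0 j=0: A[i]=3<=B[j]=19 take 3, i++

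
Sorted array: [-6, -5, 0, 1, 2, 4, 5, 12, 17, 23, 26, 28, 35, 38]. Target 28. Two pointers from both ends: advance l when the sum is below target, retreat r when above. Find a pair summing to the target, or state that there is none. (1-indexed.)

(0, 28)

[1,14] -6+38=32 >28 → r--
[1,13] -6+35=29 >28 → r--
[1,12] -6+28=22 <28 → l++
[2,12] -5+28=23 <28 → l++
[3,12] 0+28=28 → found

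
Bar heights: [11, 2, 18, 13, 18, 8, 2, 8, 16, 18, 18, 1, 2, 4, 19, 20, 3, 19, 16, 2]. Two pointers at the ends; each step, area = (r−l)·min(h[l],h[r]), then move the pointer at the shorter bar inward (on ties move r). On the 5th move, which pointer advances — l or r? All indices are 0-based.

[0,19] min(11,2)*19=38 best=38 * → r--
[0,18] min(11,16)*18=198 best=198 * → l++
[1,18] min(2,16)*17=34 best=198 → l++
[2,18] min(18,16)*16=256 best=256 * → r--
[2,17] min(18,19)*15=270 best=270 * → l++

l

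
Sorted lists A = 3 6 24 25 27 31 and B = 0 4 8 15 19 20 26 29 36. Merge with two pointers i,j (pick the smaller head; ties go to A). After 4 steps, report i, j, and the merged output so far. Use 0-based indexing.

i=0 j=0: A[i]=3>B[j]=0 take 0, j++
i=0 j=1: A[i]=3<=B[j]=4 take 3, i++
i=1 j=1: A[i]=6>B[j]=4 take 4, j++
i=1 j=2: A[i]=6<=B[j]=8 take 6, i++

i=2, j=2, merged so far=[0, 3, 4, 6]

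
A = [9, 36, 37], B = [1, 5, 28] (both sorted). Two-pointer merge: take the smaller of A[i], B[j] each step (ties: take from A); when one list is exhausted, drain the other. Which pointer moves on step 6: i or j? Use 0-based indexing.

i

[i=0,j=0] A[i]=9>B[j]=1 take 1 → j++
[i=0,j=1] A[i]=9>B[j]=5 take 5 → j++
[i=0,j=2] A[i]=9<=B[j]=28 take 9 → i++
[i=1,j=2] A[i]=36>B[j]=28 take 28 → j++
[i=1,j=3] B done, take A[i]=36 → i++
[i=2,j=3] B done, take A[i]=37 → i++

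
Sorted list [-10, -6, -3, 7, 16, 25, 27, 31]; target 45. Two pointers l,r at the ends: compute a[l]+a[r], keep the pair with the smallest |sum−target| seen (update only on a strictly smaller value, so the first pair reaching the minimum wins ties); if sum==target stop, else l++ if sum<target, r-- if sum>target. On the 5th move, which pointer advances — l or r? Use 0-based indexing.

l=0 r=7: -10+31=21 d=24 *, l++
l=1 r=7: -6+31=25 d=20 *, l++
l=2 r=7: -3+31=28 d=17 *, l++
l=3 r=7: 7+31=38 d=7 *, l++
l=4 r=7: 16+31=47 d=2 *, r--

r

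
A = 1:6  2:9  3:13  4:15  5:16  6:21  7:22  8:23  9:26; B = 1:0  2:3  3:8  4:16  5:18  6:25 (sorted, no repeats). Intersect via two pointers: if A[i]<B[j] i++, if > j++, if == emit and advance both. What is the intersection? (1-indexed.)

intersection = [16]

[i=1,j=1] 6>0 → j++
[i=1,j=2] 6>3 → j++
[i=1,j=3] 6<8 → i++
[i=2,j=3] 9>8 → j++
[i=2,j=4] 9<16 → i++
[i=3,j=4] 13<16 → i++
[i=4,j=4] 15<16 → i++
[i=5,j=4] 16==16 emit → i++,j++
[i=6,j=5] 21>18 → j++
[i=6,j=6] 21<25 → i++
[i=7,j=6] 22<25 → i++
[i=8,j=6] 23<25 → i++
[i=9,j=6] 26>25 → j++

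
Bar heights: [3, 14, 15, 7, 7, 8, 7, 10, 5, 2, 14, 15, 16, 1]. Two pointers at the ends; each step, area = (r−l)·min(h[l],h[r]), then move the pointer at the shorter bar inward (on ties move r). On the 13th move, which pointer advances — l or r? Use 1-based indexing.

[1,14] min(3,1)*13=13 best=13 * → r--
[1,13] min(3,16)*12=36 best=36 * → l++
[2,13] min(14,16)*11=154 best=154 * → l++
[3,13] min(15,16)*10=150 best=154 → l++
[4,13] min(7,16)*9=63 best=154 → l++
[5,13] min(7,16)*8=56 best=154 → l++
[6,13] min(8,16)*7=56 best=154 → l++
[7,13] min(7,16)*6=42 best=154 → l++
[8,13] min(10,16)*5=50 best=154 → l++
[9,13] min(5,16)*4=20 best=154 → l++
[10,13] min(2,16)*3=6 best=154 → l++
[11,13] min(14,16)*2=28 best=154 → l++
[12,13] min(15,16)*1=15 best=154 → l++

l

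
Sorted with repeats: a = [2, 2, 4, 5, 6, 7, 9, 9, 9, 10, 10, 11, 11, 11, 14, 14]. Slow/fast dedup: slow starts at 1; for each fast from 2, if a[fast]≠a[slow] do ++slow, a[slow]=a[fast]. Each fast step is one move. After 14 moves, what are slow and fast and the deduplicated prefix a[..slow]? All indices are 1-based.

(s=1,f=2) a[fast]=2=a[slow] dup → fast++
(s=1,f=3) a[fast]=4≠a[slow]=2 write a[2]=4 → slow++,fast++
(s=2,f=4) a[fast]=5≠a[slow]=4 write a[3]=5 → slow++,fast++
(s=3,f=5) a[fast]=6≠a[slow]=5 write a[4]=6 → slow++,fast++
(s=4,f=6) a[fast]=7≠a[slow]=6 write a[5]=7 → slow++,fast++
(s=5,f=7) a[fast]=9≠a[slow]=7 write a[6]=9 → slow++,fast++
(s=6,f=8) a[fast]=9=a[slow] dup → fast++
(s=6,f=9) a[fast]=9=a[slow] dup → fast++
(s=6,f=10) a[fast]=10≠a[slow]=9 write a[7]=10 → slow++,fast++
(s=7,f=11) a[fast]=10=a[slow] dup → fast++
(s=7,f=12) a[fast]=11≠a[slow]=10 write a[8]=11 → slow++,fast++
(s=8,f=13) a[fast]=11=a[slow] dup → fast++
(s=8,f=14) a[fast]=11=a[slow] dup → fast++
(s=8,f=15) a[fast]=14≠a[slow]=11 write a[9]=14 → slow++,fast++

slow=9, fast=16, prefix=[2, 4, 5, 6, 7, 9, 10, 11, 14]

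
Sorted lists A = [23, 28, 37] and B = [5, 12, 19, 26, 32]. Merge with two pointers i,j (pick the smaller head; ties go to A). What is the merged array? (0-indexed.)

[5, 12, 19, 23, 26, 28, 32, 37]

[i=0,j=0] A[i]=23>B[j]=5 take 5 → j++
[i=0,j=1] A[i]=23>B[j]=12 take 12 → j++
[i=0,j=2] A[i]=23>B[j]=19 take 19 → j++
[i=0,j=3] A[i]=23<=B[j]=26 take 23 → i++
[i=1,j=3] A[i]=28>B[j]=26 take 26 → j++
[i=1,j=4] A[i]=28<=B[j]=32 take 28 → i++
[i=2,j=4] A[i]=37>B[j]=32 take 32 → j++
[i=2,j=5] B done, take A[i]=37 → i++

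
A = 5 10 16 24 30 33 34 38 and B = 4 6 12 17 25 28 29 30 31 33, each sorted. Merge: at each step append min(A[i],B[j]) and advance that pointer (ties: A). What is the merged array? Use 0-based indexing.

[i=0,j=0] A[i]=5>B[j]=4 take 4 → j++
[i=0,j=1] A[i]=5<=B[j]=6 take 5 → i++
[i=1,j=1] A[i]=10>B[j]=6 take 6 → j++
[i=1,j=2] A[i]=10<=B[j]=12 take 10 → i++
[i=2,j=2] A[i]=16>B[j]=12 take 12 → j++
[i=2,j=3] A[i]=16<=B[j]=17 take 16 → i++
[i=3,j=3] A[i]=24>B[j]=17 take 17 → j++
[i=3,j=4] A[i]=24<=B[j]=25 take 24 → i++
[i=4,j=4] A[i]=30>B[j]=25 take 25 → j++
[i=4,j=5] A[i]=30>B[j]=28 take 28 → j++
[i=4,j=6] A[i]=30>B[j]=29 take 29 → j++
[i=4,j=7] A[i]=30<=B[j]=30 take 30 → i++
[i=5,j=7] A[i]=33>B[j]=30 take 30 → j++
[i=5,j=8] A[i]=33>B[j]=31 take 31 → j++
[i=5,j=9] A[i]=33<=B[j]=33 take 33 → i++
[i=6,j=9] A[i]=34>B[j]=33 take 33 → j++
[i=6,j=10] B done, take A[i]=34 → i++
[i=7,j=10] B done, take A[i]=38 → i++

[4, 5, 6, 10, 12, 16, 17, 24, 25, 28, 29, 30, 30, 31, 33, 33, 34, 38]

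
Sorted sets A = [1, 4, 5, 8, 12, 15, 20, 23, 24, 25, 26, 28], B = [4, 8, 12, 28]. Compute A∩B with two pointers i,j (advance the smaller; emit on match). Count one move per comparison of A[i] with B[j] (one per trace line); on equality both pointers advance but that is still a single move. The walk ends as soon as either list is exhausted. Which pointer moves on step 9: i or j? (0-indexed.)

i=0 j=0: 1<4, i++
i=1 j=0: 4==4 emit, i++,j++
i=2 j=1: 5<8, i++
i=3 j=1: 8==8 emit, i++,j++
i=4 j=2: 12==12 emit, i++,j++
i=5 j=3: 15<28, i++
i=6 j=3: 20<28, i++
i=7 j=3: 23<28, i++
i=8 j=3: 24<28, i++

i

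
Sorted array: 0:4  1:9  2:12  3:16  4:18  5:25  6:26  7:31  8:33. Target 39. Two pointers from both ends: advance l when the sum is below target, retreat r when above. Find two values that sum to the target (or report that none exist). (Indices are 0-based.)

[0,8] 4+33=37 <39 → l++
[1,8] 9+33=42 >39 → r--
[1,7] 9+31=40 >39 → r--
[1,6] 9+26=35 <39 → l++
[2,6] 12+26=38 <39 → l++
[3,6] 16+26=42 >39 → r--
[3,5] 16+25=41 >39 → r--
[3,4] 16+18=34 <39 → l++

no pair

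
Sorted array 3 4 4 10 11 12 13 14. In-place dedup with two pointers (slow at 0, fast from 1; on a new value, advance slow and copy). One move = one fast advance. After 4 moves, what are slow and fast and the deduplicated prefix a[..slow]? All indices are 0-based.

slow=3, fast=5, prefix=[3, 4, 10, 11]

(s=0,f=1) a[fast]=4≠a[slow]=3 write a[1]=4 → slow++,fast++
(s=1,f=2) a[fast]=4=a[slow] dup → fast++
(s=1,f=3) a[fast]=10≠a[slow]=4 write a[2]=10 → slow++,fast++
(s=2,f=4) a[fast]=11≠a[slow]=10 write a[3]=11 → slow++,fast++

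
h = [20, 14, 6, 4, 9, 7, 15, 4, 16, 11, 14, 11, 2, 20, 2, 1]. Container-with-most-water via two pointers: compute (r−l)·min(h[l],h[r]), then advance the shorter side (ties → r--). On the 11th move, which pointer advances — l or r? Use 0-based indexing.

l=0 r=15: min(20,1)*15=15 best=15 *, r--
l=0 r=14: min(20,2)*14=28 best=28 *, r--
l=0 r=13: min(20,20)*13=260 best=260 *, r--
l=0 r=12: min(20,2)*12=24 best=260, r--
l=0 r=11: min(20,11)*11=121 best=260, r--
l=0 r=10: min(20,14)*10=140 best=260, r--
l=0 r=9: min(20,11)*9=99 best=260, r--
l=0 r=8: min(20,16)*8=128 best=260, r--
l=0 r=7: min(20,4)*7=28 best=260, r--
l=0 r=6: min(20,15)*6=90 best=260, r--
l=0 r=5: min(20,7)*5=35 best=260, r--

r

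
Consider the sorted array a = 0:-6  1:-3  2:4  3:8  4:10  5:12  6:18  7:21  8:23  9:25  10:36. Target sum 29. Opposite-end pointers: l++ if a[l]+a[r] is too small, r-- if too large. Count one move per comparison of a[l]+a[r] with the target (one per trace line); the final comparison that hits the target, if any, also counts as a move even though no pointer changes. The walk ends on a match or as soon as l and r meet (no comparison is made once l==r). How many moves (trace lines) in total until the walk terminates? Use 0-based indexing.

4 moves

[0,10] -6+36=30 >29 → r--
[0,9] -6+25=19 <29 → l++
[1,9] -3+25=22 <29 → l++
[2,9] 4+25=29 → found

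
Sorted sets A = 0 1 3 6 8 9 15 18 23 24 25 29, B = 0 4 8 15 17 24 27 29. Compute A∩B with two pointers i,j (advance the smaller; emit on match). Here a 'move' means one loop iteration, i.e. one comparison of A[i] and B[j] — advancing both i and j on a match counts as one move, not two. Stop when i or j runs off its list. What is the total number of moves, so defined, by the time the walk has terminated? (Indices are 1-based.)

15 moves

[i=1,j=1] 0==0 emit → i++,j++
[i=2,j=2] 1<4 → i++
[i=3,j=2] 3<4 → i++
[i=4,j=2] 6>4 → j++
[i=4,j=3] 6<8 → i++
[i=5,j=3] 8==8 emit → i++,j++
[i=6,j=4] 9<15 → i++
[i=7,j=4] 15==15 emit → i++,j++
[i=8,j=5] 18>17 → j++
[i=8,j=6] 18<24 → i++
[i=9,j=6] 23<24 → i++
[i=10,j=6] 24==24 emit → i++,j++
[i=11,j=7] 25<27 → i++
[i=12,j=7] 29>27 → j++
[i=12,j=8] 29==29 emit → i++,j++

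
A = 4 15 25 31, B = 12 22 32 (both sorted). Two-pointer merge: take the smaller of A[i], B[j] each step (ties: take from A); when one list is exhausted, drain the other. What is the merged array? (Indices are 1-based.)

[4, 12, 15, 22, 25, 31, 32]

[i=1,j=1] A[i]=4<=B[j]=12 take 4 → i++
[i=2,j=1] A[i]=15>B[j]=12 take 12 → j++
[i=2,j=2] A[i]=15<=B[j]=22 take 15 → i++
[i=3,j=2] A[i]=25>B[j]=22 take 22 → j++
[i=3,j=3] A[i]=25<=B[j]=32 take 25 → i++
[i=4,j=3] A[i]=31<=B[j]=32 take 31 → i++
[i=5,j=3] A done, take B[j]=32 → j++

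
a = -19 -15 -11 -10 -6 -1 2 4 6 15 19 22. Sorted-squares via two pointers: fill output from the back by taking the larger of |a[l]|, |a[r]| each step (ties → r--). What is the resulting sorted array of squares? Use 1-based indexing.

[1,12] |-19|<=|22| out[12]=484 → r--
[1,11] |-19|<=|19| out[11]=361 → r--
[1,10] |-19|>|15| out[10]=361 → l++
[2,10] |-15|<=|15| out[9]=225 → r--
[2,9] |-15|>|6| out[8]=225 → l++
[3,9] |-11|>|6| out[7]=121 → l++
[4,9] |-10|>|6| out[6]=100 → l++
[5,9] |-6|<=|6| out[5]=36 → r--
[5,8] |-6|>|4| out[4]=36 → l++
[6,8] |-1|<=|4| out[3]=16 → r--
[6,7] |-1|<=|2| out[2]=4 → r--
[6,6] |-1|<=|-1| out[1]=1 → r--

[1, 4, 16, 36, 36, 100, 121, 225, 225, 361, 361, 484]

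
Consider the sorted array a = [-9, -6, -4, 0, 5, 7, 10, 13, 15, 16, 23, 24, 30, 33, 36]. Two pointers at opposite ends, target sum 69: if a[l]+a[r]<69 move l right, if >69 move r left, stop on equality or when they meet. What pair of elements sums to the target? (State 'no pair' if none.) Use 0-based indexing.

(33, 36)

[0,14] -9+36=27 <69 → l++
[1,14] -6+36=30 <69 → l++
[2,14] -4+36=32 <69 → l++
[3,14] 0+36=36 <69 → l++
[4,14] 5+36=41 <69 → l++
[5,14] 7+36=43 <69 → l++
[6,14] 10+36=46 <69 → l++
[7,14] 13+36=49 <69 → l++
[8,14] 15+36=51 <69 → l++
[9,14] 16+36=52 <69 → l++
[10,14] 23+36=59 <69 → l++
[11,14] 24+36=60 <69 → l++
[12,14] 30+36=66 <69 → l++
[13,14] 33+36=69 → found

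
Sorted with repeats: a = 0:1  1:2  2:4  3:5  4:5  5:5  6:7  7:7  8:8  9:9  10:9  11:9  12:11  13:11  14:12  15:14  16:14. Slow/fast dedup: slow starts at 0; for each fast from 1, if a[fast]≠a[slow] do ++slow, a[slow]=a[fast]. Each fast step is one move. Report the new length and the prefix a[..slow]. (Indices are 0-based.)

length 10; prefix = [1, 2, 4, 5, 7, 8, 9, 11, 12, 14]

(s=0,f=1) a[fast]=2≠a[slow]=1 write a[1]=2 → slow++,fast++
(s=1,f=2) a[fast]=4≠a[slow]=2 write a[2]=4 → slow++,fast++
(s=2,f=3) a[fast]=5≠a[slow]=4 write a[3]=5 → slow++,fast++
(s=3,f=4) a[fast]=5=a[slow] dup → fast++
(s=3,f=5) a[fast]=5=a[slow] dup → fast++
(s=3,f=6) a[fast]=7≠a[slow]=5 write a[4]=7 → slow++,fast++
(s=4,f=7) a[fast]=7=a[slow] dup → fast++
(s=4,f=8) a[fast]=8≠a[slow]=7 write a[5]=8 → slow++,fast++
(s=5,f=9) a[fast]=9≠a[slow]=8 write a[6]=9 → slow++,fast++
(s=6,f=10) a[fast]=9=a[slow] dup → fast++
(s=6,f=11) a[fast]=9=a[slow] dup → fast++
(s=6,f=12) a[fast]=11≠a[slow]=9 write a[7]=11 → slow++,fast++
(s=7,f=13) a[fast]=11=a[slow] dup → fast++
(s=7,f=14) a[fast]=12≠a[slow]=11 write a[8]=12 → slow++,fast++
(s=8,f=15) a[fast]=14≠a[slow]=12 write a[9]=14 → slow++,fast++
(s=9,f=16) a[fast]=14=a[slow] dup → fast++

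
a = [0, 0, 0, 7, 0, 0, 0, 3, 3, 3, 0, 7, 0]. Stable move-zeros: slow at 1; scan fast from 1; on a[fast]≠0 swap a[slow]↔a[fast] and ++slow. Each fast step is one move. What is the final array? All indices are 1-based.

[7, 3, 3, 3, 7, 0, 0, 0, 0, 0, 0, 0, 0]

slow=1 fast=1: a[fast]=0, fast++
slow=1 fast=2: a[fast]=0, fast++
slow=1 fast=3: a[fast]=0, fast++
slow=1 fast=4: a[fast]=7≠0 swap→a[1]=7, slow++,fast++
slow=2 fast=5: a[fast]=0, fast++
slow=2 fast=6: a[fast]=0, fast++
slow=2 fast=7: a[fast]=0, fast++
slow=2 fast=8: a[fast]=3≠0 swap→a[2]=3, slow++,fast++
slow=3 fast=9: a[fast]=3≠0 swap→a[3]=3, slow++,fast++
slow=4 fast=10: a[fast]=3≠0 swap→a[4]=3, slow++,fast++
slow=5 fast=11: a[fast]=0, fast++
slow=5 fast=12: a[fast]=7≠0 swap→a[5]=7, slow++,fast++
slow=6 fast=13: a[fast]=0, fast++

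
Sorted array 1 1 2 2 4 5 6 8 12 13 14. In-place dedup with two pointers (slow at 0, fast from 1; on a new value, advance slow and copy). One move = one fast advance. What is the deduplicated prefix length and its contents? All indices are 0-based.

(s=0,f=1) a[fast]=1=a[slow] dup → fast++
(s=0,f=2) a[fast]=2≠a[slow]=1 write a[1]=2 → slow++,fast++
(s=1,f=3) a[fast]=2=a[slow] dup → fast++
(s=1,f=4) a[fast]=4≠a[slow]=2 write a[2]=4 → slow++,fast++
(s=2,f=5) a[fast]=5≠a[slow]=4 write a[3]=5 → slow++,fast++
(s=3,f=6) a[fast]=6≠a[slow]=5 write a[4]=6 → slow++,fast++
(s=4,f=7) a[fast]=8≠a[slow]=6 write a[5]=8 → slow++,fast++
(s=5,f=8) a[fast]=12≠a[slow]=8 write a[6]=12 → slow++,fast++
(s=6,f=9) a[fast]=13≠a[slow]=12 write a[7]=13 → slow++,fast++
(s=7,f=10) a[fast]=14≠a[slow]=13 write a[8]=14 → slow++,fast++

length 9; prefix = [1, 2, 4, 5, 6, 8, 12, 13, 14]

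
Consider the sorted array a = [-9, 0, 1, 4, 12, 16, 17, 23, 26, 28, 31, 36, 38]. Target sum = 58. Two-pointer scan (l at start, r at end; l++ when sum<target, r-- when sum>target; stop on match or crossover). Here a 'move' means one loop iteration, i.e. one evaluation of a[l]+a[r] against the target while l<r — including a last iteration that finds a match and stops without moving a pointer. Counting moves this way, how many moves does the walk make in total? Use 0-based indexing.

12 moves

[0,12] -9+38=29 <58 → l++
[1,12] 0+38=38 <58 → l++
[2,12] 1+38=39 <58 → l++
[3,12] 4+38=42 <58 → l++
[4,12] 12+38=50 <58 → l++
[5,12] 16+38=54 <58 → l++
[6,12] 17+38=55 <58 → l++
[7,12] 23+38=61 >58 → r--
[7,11] 23+36=59 >58 → r--
[7,10] 23+31=54 <58 → l++
[8,10] 26+31=57 <58 → l++
[9,10] 28+31=59 >58 → r--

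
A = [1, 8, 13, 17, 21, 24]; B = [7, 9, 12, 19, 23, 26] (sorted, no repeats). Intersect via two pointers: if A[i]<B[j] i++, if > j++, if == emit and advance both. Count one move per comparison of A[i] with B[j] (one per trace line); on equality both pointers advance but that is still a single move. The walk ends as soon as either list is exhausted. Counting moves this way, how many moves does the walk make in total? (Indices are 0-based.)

11 moves

[i=0,j=0] 1<7 → i++
[i=1,j=0] 8>7 → j++
[i=1,j=1] 8<9 → i++
[i=2,j=1] 13>9 → j++
[i=2,j=2] 13>12 → j++
[i=2,j=3] 13<19 → i++
[i=3,j=3] 17<19 → i++
[i=4,j=3] 21>19 → j++
[i=4,j=4] 21<23 → i++
[i=5,j=4] 24>23 → j++
[i=5,j=5] 24<26 → i++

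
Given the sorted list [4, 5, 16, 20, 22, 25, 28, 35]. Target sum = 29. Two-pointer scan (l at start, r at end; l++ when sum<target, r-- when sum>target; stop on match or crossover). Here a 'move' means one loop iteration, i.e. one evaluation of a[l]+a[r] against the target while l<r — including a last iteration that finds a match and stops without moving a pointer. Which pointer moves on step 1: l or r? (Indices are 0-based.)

r

l=0 r=7: 4+35=39 >29, r--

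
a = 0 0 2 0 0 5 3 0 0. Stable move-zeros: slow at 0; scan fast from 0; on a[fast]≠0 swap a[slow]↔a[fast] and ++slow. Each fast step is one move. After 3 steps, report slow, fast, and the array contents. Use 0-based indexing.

slow=1, fast=3, a=[2, 0, 0, 0, 0, 5, 3, 0, 0]

slow=0 fast=0: a[fast]=0, fast++
slow=0 fast=1: a[fast]=0, fast++
slow=0 fast=2: a[fast]=2≠0 swap→a[0]=2, slow++,fast++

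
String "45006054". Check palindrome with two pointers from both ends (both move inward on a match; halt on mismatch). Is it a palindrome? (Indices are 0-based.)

l=0 r=7: '4'=='4', l++,r--
l=1 r=6: '5'=='5', l++,r--
l=2 r=5: '0'=='0', l++,r--
l=3 r=4: '0'!='6', stop

not a palindrome (mismatch at 3,4)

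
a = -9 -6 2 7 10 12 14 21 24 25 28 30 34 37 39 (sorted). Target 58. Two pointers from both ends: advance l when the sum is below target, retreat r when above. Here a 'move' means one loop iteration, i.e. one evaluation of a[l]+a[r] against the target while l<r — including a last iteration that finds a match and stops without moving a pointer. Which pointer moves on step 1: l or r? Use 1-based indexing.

l

l=1 r=15: -9+39=30 <58, l++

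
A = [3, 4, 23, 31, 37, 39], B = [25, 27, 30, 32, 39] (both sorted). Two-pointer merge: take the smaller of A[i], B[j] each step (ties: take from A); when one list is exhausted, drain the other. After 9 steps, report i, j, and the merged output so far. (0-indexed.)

i=0 j=0: A[i]=3<=B[j]=25 take 3, i++
i=1 j=0: A[i]=4<=B[j]=25 take 4, i++
i=2 j=0: A[i]=23<=B[j]=25 take 23, i++
i=3 j=0: A[i]=31>B[j]=25 take 25, j++
i=3 j=1: A[i]=31>B[j]=27 take 27, j++
i=3 j=2: A[i]=31>B[j]=30 take 30, j++
i=3 j=3: A[i]=31<=B[j]=32 take 31, i++
i=4 j=3: A[i]=37>B[j]=32 take 32, j++
i=4 j=4: A[i]=37<=B[j]=39 take 37, i++

i=5, j=4, merged so far=[3, 4, 23, 25, 27, 30, 31, 32, 37]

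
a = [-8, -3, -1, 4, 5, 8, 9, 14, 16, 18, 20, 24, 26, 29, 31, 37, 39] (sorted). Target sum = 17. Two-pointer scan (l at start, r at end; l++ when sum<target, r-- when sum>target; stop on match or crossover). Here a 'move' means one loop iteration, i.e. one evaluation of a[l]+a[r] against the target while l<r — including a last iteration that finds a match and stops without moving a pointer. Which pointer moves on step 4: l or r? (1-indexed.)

[1,17] -8+39=31 >17 → r--
[1,16] -8+37=29 >17 → r--
[1,15] -8+31=23 >17 → r--
[1,14] -8+29=21 >17 → r--

r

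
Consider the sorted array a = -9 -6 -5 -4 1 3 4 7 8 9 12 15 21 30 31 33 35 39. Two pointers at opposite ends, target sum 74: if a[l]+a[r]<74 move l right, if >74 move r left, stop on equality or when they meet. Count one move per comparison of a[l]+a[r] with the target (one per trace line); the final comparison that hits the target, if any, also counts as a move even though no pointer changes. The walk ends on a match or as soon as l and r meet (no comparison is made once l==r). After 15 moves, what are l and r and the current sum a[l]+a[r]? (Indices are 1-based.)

l=1 r=18: -9+39=30 <74, l++
l=2 r=18: -6+39=33 <74, l++
l=3 r=18: -5+39=34 <74, l++
l=4 r=18: -4+39=35 <74, l++
l=5 r=18: 1+39=40 <74, l++
l=6 r=18: 3+39=42 <74, l++
l=7 r=18: 4+39=43 <74, l++
l=8 r=18: 7+39=46 <74, l++
l=9 r=18: 8+39=47 <74, l++
l=10 r=18: 9+39=48 <74, l++
l=11 r=18: 12+39=51 <74, l++
l=12 r=18: 15+39=54 <74, l++
l=13 r=18: 21+39=60 <74, l++
l=14 r=18: 30+39=69 <74, l++
l=15 r=18: 31+39=70 <74, l++

l=16, r=18, sum=72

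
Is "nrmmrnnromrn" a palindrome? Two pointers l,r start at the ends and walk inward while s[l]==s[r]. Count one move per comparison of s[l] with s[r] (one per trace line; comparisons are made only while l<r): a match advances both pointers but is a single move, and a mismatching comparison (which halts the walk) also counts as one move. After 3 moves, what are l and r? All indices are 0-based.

l=3, r=8

l=0 r=11: 'n'=='n', l++,r--
l=1 r=10: 'r'=='r', l++,r--
l=2 r=9: 'm'=='m', l++,r--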